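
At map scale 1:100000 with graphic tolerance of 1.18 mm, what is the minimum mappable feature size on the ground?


ground = 1.18 mm * 100000 / 1000 = 118.0 m

118.0 m


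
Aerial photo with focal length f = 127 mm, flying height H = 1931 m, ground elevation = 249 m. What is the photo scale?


scale = f / (H - h) = 127 mm / 1682 m = 127 / 1682000 = 1:13244

1:13244


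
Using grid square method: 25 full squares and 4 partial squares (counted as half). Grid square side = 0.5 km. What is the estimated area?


effective squares = 25 + 4 * 0.5 = 27.0
area = 27.0 * 0.25 = 6.75 km^2

6.75 km^2


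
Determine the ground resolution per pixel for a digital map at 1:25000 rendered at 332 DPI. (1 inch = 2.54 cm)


pixel_cm = 2.54 / 332 ≈ 0.007651 cm
ground = pixel_cm * 25000 / 100 = 2.54 * 25000 / (332 * 100) = 63500 / 33200 ≈ 1.91 m

1.91 m


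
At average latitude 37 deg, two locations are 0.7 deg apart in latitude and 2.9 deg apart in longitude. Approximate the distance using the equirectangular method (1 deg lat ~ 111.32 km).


dlat_km = 0.7 * 111.32 = 77.924
dlon_km = 2.9 * 111.32 * cos(37) ≈ 257.822
dist = sqrt(77.924^2 + 257.822^2) ≈ 269.3 km

269.3 km


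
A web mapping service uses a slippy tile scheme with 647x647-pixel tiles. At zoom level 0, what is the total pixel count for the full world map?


tiles per axis = 2^0 = 1
total tiles = 1^2 = 1
pixels per axis = 1 * 647 = 647
total pixels = 647^2 = 418609

418609 pixels


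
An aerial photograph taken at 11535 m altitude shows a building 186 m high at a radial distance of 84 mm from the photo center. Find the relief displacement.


d = h * r / H = 186 * 84 / 11535 = 1.35 mm

1.35 mm


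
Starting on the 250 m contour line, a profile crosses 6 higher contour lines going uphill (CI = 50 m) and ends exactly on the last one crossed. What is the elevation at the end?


elevation = 250 + 6 * 50 = 550 m

550 m


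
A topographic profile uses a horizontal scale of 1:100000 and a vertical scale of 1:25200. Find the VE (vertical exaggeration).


VE = horizontal_scale / vertical_scale = 100000 / 25200 ≈ 4.0

4.0x


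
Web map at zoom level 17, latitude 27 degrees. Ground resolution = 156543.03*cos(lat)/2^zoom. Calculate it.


res = 156543.03 * cos(27) / 2^17 = 156543.03 * 0.89100652 / 131072 = 1.06 m/pixel

1.06 m/pixel


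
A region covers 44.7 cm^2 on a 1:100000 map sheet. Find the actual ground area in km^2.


ground_area = 44.7 * (100000/100)^2 = 44700000.0 m^2 = 44.7 km^2

44.7 km^2


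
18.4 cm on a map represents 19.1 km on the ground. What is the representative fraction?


ground = 19.1 km = 1910000 cm; RF denominator = ground / map = 1910000 / 18.4 ≈ 103804; RF = 1:103804

1:103804


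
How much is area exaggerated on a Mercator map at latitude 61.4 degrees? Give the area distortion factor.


area_distortion = 1/cos^2(61.4) = 4.364

4.364


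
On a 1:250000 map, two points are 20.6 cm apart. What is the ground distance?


ground = 20.6 cm * 250000 / 100 = 51500.0 m = 51.5 km

51.5 km


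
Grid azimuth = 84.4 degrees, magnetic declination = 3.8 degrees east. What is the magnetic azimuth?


magnetic azimuth = grid azimuth - declination (east +ve)
mag_az = 84.4 - 3.8 = 80.6 degrees

80.6 degrees


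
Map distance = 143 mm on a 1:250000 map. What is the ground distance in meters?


ground = 143 mm * 250000 / 1000 = 35750.0 m

35750.0 m


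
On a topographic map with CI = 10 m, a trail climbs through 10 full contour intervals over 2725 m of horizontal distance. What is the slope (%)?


elevation change = 10 * 10 = 100 m
slope = 100 / 2725 * 100 = 3.7%

3.7%


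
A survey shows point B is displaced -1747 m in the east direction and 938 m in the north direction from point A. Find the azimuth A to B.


az = atan2(-1747, 938) = -61.8 deg
adjusted to 0-360: 298.2 degrees

298.2 degrees


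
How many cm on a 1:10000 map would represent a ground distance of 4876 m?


map_cm = 4876 * 100 / 10000 = 48.76 cm

48.76 cm


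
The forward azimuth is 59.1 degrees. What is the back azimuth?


back azimuth = (59.1 + 180) mod 360 = 239.1 degrees

239.1 degrees


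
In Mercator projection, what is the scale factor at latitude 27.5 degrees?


SF = 1 / cos(27.5) = 1 / 0.887011 = 1.127

1.127


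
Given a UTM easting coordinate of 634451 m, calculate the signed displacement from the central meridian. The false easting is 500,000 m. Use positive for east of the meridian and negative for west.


displacement = 634451 - 500000 = 134451 m

134451 m


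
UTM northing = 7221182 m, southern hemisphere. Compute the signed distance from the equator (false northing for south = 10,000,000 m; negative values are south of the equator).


For southern: actual = 7221182 - 10000000 = -2778818 m

-2778818 m


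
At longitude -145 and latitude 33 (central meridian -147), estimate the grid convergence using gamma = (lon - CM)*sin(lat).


gamma = (-145 - -147) * sin(33) = 2 * 0.544639 = 1.089 degrees

1.089 degrees


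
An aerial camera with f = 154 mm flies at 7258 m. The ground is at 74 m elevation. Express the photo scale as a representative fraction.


scale = f / (H - h) = 154 mm / 7184 m = 154 / 7184000 = 1:46649

1:46649


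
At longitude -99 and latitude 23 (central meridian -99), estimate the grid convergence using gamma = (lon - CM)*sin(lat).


gamma = (-99 - -99) * sin(23) = 0 * 0.390731 = 0.0 degrees

0.0 degrees


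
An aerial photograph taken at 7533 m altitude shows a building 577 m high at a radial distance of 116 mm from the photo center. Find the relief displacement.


d = h * r / H = 577 * 116 / 7533 = 8.89 mm

8.89 mm


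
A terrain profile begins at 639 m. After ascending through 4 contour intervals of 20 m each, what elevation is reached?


elevation = 639 + 4 * 20 = 719 m

719 m


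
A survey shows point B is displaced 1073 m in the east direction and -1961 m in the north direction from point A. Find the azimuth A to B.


az = atan2(1073, -1961) = 151.3 deg
adjusted to 0-360: 151.3 degrees

151.3 degrees


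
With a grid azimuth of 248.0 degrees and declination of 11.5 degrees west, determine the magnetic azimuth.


magnetic azimuth = grid azimuth - declination (east +ve)
mag_az = 248.0 - -11.5 = 259.5 degrees

259.5 degrees


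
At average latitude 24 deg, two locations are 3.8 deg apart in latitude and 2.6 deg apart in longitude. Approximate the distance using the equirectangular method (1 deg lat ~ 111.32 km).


dlat_km = 3.8 * 111.32 = 423.016
dlon_km = 2.6 * 111.32 * cos(24) ≈ 264.409
dist = sqrt(423.016^2 + 264.409^2) ≈ 498.9 km

498.9 km


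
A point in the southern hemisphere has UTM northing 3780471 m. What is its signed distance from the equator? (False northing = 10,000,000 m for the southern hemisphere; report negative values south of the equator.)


For southern: actual = 3780471 - 10000000 = -6219529 m

-6219529 m


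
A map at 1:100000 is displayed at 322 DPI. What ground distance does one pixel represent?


pixel_cm = 2.54 / 322 ≈ 0.007888 cm
ground = pixel_cm * 100000 / 100 = 2.54 * 100000 / (322 * 100) = 254000 / 32200 ≈ 7.89 m

7.89 m


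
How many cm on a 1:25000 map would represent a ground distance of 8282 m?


map_cm = 8282 * 100 / 25000 = 33.128 cm ≈ 33.13 cm

33.13 cm


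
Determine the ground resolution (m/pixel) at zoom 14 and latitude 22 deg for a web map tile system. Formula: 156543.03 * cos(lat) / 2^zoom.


res = 156543.03 * cos(22) / 2^14 = 156543.03 * 0.92718385 / 16384 = 8.86 m/pixel

8.86 m/pixel


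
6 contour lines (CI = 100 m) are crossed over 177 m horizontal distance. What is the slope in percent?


elevation change = 6 * 100 = 600 m
slope = 600 / 177 * 100 = 339.0%

339.0%


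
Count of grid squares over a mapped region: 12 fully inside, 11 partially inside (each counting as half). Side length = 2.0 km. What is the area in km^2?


effective squares = 12 + 11 * 0.5 = 17.5
area = 17.5 * 4.0 = 70.0 km^2

70.0 km^2


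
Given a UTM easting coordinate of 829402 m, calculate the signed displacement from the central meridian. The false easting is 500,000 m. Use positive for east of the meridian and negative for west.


displacement = 829402 - 500000 = 329402 m

329402 m


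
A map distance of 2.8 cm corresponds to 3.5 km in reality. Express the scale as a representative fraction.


ground = 3.5 km = 350000 cm; RF denominator = ground / map = 350000 / 2.8 = 125000; RF = 1:125000

1:125000


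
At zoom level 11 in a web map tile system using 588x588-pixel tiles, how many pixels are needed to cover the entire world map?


tiles per axis = 2^11 = 2048
total tiles = 2048^2 = 4194304
pixels per axis = 2048 * 588 = 1204224
total pixels = 1204224^2 = 1450155442176

1450155442176 pixels


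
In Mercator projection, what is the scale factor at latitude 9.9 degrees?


SF = 1 / cos(9.9) = 1 / 0.985109 = 1.015

1.015


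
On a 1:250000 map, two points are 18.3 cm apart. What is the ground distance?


ground = 18.3 cm * 250000 / 100 = 45750.0 m = 45.75 km

45.75 km


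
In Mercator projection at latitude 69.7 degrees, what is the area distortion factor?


area_distortion = 1/cos^2(69.7) = 8.308

8.308


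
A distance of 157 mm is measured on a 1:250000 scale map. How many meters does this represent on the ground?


ground = 157 mm * 250000 / 1000 = 39250.0 m

39250.0 m


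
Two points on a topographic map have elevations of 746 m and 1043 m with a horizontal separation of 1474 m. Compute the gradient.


gradient = (1043 - 746) / 1474 = 297 / 1474 = 0.2015

0.2015


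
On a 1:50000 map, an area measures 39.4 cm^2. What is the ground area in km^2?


ground_area = 39.4 * (50000/100)^2 = 9850000.0 m^2 = 9.85 km^2

9.85 km^2


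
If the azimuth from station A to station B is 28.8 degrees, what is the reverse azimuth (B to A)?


back azimuth = (28.8 + 180) mod 360 = 208.8 degrees

208.8 degrees


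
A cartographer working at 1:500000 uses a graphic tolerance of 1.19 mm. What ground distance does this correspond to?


ground = 1.19 mm * 500000 / 1000 = 595.0 m

595.0 m


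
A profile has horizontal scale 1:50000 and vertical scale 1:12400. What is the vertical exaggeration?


VE = horizontal_scale / vertical_scale = 50000 / 12400 ≈ 4.0

4.0x


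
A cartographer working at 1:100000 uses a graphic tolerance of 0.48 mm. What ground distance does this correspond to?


ground = 0.48 mm * 100000 / 1000 = 48.0 m

48.0 m


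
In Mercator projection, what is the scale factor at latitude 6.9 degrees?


SF = 1 / cos(6.9) = 1 / 0.992757 = 1.007

1.007


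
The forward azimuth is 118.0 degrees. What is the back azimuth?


back azimuth = (118.0 + 180) mod 360 = 298.0 degrees

298.0 degrees


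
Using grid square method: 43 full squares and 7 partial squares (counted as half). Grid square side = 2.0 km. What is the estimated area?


effective squares = 43 + 7 * 0.5 = 46.5
area = 46.5 * 4.0 = 186.0 km^2

186.0 km^2


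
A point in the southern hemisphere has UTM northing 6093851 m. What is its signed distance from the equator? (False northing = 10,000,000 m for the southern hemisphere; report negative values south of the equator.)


For southern: actual = 6093851 - 10000000 = -3906149 m

-3906149 m


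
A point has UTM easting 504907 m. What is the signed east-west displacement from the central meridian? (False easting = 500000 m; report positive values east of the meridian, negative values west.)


displacement = 504907 - 500000 = 4907 m

4907 m


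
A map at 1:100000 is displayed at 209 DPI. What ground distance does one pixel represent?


pixel_cm = 2.54 / 209 ≈ 0.012153 cm
ground = pixel_cm * 100000 / 100 = 2.54 * 100000 / (209 * 100) = 254000 / 20900 ≈ 12.15 m

12.15 m


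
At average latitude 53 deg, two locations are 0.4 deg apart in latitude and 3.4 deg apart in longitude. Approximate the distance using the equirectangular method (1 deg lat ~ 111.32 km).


dlat_km = 0.4 * 111.32 = 44.528
dlon_km = 3.4 * 111.32 * cos(53) ≈ 227.78
dist = sqrt(44.528^2 + 227.78^2) ≈ 232.1 km

232.1 km


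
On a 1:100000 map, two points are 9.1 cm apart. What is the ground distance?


ground = 9.1 cm * 100000 / 100 = 9100.0 m = 9.1 km

9.1 km


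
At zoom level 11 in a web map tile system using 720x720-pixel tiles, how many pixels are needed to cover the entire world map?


tiles per axis = 2^11 = 2048
total tiles = 2048^2 = 4194304
pixels per axis = 2048 * 720 = 1474560
total pixels = 1474560^2 = 2174327193600

2174327193600 pixels


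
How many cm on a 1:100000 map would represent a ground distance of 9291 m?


map_cm = 9291 * 100 / 100000 = 9.291 cm ≈ 9.29 cm

9.29 cm


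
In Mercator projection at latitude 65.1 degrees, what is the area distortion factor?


area_distortion = 1/cos^2(65.1) = 5.641

5.641


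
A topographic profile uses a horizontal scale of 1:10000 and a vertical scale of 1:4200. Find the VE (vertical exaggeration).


VE = horizontal_scale / vertical_scale = 10000 / 4200 ≈ 2.4

2.4x


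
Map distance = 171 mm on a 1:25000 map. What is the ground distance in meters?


ground = 171 mm * 25000 / 1000 = 4275.0 m

4275.0 m


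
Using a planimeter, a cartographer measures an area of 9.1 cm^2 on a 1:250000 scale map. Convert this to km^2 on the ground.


ground_area = 9.1 * (250000/100)^2 = 56875000.0 m^2 = 56.875 km^2

56.875 km^2


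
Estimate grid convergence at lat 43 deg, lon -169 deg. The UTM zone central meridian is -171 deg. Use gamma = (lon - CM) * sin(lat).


gamma = (-169 - -171) * sin(43) = 2 * 0.681998 = 1.364 degrees

1.364 degrees


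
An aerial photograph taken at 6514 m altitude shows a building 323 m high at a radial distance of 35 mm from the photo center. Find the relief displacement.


d = h * r / H = 323 * 35 / 6514 = 1.74 mm

1.74 mm


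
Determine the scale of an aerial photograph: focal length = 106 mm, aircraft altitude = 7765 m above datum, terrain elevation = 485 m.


scale = f / (H - h) = 106 mm / 7280 m = 106 / 7280000 = 1:68679

1:68679


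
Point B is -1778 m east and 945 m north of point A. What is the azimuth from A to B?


az = atan2(-1778, 945) = -62.0 deg
adjusted to 0-360: 298.0 degrees

298.0 degrees


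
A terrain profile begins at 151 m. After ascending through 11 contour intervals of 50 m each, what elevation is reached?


elevation = 151 + 11 * 50 = 701 m

701 m


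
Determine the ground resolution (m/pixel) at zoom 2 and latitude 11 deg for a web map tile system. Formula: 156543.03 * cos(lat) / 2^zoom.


res = 156543.03 * cos(11) / 2^2 = 156543.03 * 0.98162718 / 4 = 38416.72 m/pixel

38416.72 m/pixel


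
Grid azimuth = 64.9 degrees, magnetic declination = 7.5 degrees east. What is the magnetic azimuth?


magnetic azimuth = grid azimuth - declination (east +ve)
mag_az = 64.9 - 7.5 = 57.4 degrees

57.4 degrees


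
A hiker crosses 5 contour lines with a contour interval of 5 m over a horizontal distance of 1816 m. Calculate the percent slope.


elevation change = 5 * 5 = 25 m
slope = 25 / 1816 * 100 = 1.4%

1.4%


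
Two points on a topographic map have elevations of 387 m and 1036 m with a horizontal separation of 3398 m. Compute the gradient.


gradient = (1036 - 387) / 3398 = 649 / 3398 = 0.191

0.191


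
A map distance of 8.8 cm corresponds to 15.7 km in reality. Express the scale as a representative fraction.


ground = 15.7 km = 1570000 cm; RF denominator = ground / map = 1570000 / 8.8 ≈ 178409; RF = 1:178409

1:178409


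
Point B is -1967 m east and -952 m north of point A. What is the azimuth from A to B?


az = atan2(-1967, -952) = -115.8 deg
adjusted to 0-360: 244.2 degrees

244.2 degrees


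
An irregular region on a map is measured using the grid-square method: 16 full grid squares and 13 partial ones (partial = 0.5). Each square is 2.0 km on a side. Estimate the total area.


effective squares = 16 + 13 * 0.5 = 22.5
area = 22.5 * 4.0 = 90.0 km^2

90.0 km^2


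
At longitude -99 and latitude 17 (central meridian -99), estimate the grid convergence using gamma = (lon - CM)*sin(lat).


gamma = (-99 - -99) * sin(17) = 0 * 0.292372 = 0.0 degrees

0.0 degrees


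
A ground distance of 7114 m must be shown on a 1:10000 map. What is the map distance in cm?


map_cm = 7114 * 100 / 10000 = 71.14 cm

71.14 cm


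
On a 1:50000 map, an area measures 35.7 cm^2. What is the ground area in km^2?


ground_area = 35.7 * (50000/100)^2 = 8925000.0 m^2 = 8.925 km^2

8.925 km^2


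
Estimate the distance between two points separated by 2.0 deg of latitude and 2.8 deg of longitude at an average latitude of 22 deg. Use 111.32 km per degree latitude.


dlat_km = 2.0 * 111.32 = 222.64
dlon_km = 2.8 * 111.32 * cos(22) ≈ 288.999
dist = sqrt(222.64^2 + 288.999^2) ≈ 364.8 km

364.8 km


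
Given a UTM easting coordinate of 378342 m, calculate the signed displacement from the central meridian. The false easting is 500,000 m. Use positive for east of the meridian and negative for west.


displacement = 378342 - 500000 = -121658 m

-121658 m


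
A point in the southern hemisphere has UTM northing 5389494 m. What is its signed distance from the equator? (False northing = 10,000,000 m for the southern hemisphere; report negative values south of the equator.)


For southern: actual = 5389494 - 10000000 = -4610506 m

-4610506 m


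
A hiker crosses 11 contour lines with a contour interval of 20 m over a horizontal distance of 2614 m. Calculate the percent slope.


elevation change = 11 * 20 = 220 m
slope = 220 / 2614 * 100 = 8.4%

8.4%


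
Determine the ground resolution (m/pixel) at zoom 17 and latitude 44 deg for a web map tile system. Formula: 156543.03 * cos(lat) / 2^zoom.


res = 156543.03 * cos(44) / 2^17 = 156543.03 * 0.7193398 / 131072 = 0.86 m/pixel

0.86 m/pixel


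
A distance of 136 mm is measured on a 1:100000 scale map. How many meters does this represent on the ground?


ground = 136 mm * 100000 / 1000 = 13600.0 m

13600.0 m


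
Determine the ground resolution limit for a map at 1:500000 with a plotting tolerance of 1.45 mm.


ground = 1.45 mm * 500000 / 1000 = 725.0 m

725.0 m


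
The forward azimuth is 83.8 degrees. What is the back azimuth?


back azimuth = (83.8 + 180) mod 360 = 263.8 degrees

263.8 degrees


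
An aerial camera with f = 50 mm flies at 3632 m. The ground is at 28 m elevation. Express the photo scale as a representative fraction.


scale = f / (H - h) = 50 mm / 3604 m = 50 / 3604000 = 1:72080

1:72080


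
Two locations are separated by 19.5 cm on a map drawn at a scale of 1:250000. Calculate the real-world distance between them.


ground = 19.5 cm * 250000 / 100 = 48750.0 m = 48.75 km

48.75 km


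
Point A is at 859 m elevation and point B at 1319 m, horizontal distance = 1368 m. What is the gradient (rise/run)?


gradient = (1319 - 859) / 1368 = 460 / 1368 = 0.3363

0.3363


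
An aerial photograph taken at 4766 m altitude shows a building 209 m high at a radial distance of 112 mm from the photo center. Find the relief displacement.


d = h * r / H = 209 * 112 / 4766 = 4.91 mm

4.91 mm


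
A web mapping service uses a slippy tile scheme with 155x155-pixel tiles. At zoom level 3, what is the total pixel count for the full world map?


tiles per axis = 2^3 = 8
total tiles = 8^2 = 64
pixels per axis = 8 * 155 = 1240
total pixels = 1240^2 = 1537600

1537600 pixels


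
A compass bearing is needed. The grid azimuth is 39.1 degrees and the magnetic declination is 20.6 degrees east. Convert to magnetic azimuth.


magnetic azimuth = grid azimuth - declination (east +ve)
mag_az = 39.1 - 20.6 = 18.5 degrees

18.5 degrees


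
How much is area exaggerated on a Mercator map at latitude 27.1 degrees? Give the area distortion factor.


area_distortion = 1/cos^2(27.1) = 1.262

1.262


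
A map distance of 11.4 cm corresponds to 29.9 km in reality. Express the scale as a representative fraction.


ground = 29.9 km = 2990000 cm; RF denominator = ground / map = 2990000 / 11.4 ≈ 262281; RF = 1:262281

1:262281


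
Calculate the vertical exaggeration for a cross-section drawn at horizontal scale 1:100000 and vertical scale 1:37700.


VE = horizontal_scale / vertical_scale = 100000 / 37700 ≈ 2.7

2.7x


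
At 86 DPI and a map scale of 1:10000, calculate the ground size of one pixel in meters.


pixel_cm = 2.54 / 86 ≈ 0.029535 cm
ground = pixel_cm * 10000 / 100 = 2.54 * 10000 / (86 * 100) = 25400 / 8600 ≈ 2.95 m

2.95 m


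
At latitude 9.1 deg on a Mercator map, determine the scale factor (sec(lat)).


SF = 1 / cos(9.1) = 1 / 0.987414 = 1.013

1.013


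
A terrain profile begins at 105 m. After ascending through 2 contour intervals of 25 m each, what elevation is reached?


elevation = 105 + 2 * 25 = 155 m

155 m


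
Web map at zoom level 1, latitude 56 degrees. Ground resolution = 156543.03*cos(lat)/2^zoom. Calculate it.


res = 156543.03 * cos(56) / 2^1 = 156543.03 * 0.5591929 / 2 = 43768.88 m/pixel

43768.88 m/pixel


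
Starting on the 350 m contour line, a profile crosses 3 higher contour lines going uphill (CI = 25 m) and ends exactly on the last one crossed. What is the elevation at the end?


elevation = 350 + 3 * 25 = 425 m

425 m


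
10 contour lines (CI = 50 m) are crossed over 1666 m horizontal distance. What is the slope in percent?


elevation change = 10 * 50 = 500 m
slope = 500 / 1666 * 100 = 30.0%

30.0%


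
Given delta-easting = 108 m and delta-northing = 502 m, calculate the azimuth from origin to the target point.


az = atan2(108, 502) = 12.1 deg
adjusted to 0-360: 12.1 degrees

12.1 degrees


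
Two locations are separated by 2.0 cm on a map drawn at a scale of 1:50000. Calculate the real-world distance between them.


ground = 2.0 cm * 50000 / 100 = 1000.0 m = 1.0 km

1.0 km


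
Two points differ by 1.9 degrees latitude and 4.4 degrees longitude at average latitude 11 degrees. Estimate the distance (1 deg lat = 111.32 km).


dlat_km = 1.9 * 111.32 = 211.508
dlon_km = 4.4 * 111.32 * cos(11) ≈ 480.809
dist = sqrt(211.508^2 + 480.809^2) ≈ 525.3 km

525.3 km


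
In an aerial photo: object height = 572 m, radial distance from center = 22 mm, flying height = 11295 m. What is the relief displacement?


d = h * r / H = 572 * 22 / 11295 = 1.11 mm

1.11 mm


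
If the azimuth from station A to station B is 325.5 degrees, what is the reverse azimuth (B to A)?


back azimuth = (325.5 + 180) mod 360 = 145.5 degrees

145.5 degrees


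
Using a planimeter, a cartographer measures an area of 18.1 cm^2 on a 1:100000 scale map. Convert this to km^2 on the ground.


ground_area = 18.1 * (100000/100)^2 = 18100000.0 m^2 = 18.1 km^2

18.1 km^2


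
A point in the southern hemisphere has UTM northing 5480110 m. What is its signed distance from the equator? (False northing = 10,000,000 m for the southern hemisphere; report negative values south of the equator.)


For southern: actual = 5480110 - 10000000 = -4519890 m

-4519890 m


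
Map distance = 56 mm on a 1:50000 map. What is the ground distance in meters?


ground = 56 mm * 50000 / 1000 = 2800.0 m

2800.0 m


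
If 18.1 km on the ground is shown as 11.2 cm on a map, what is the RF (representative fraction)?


ground = 18.1 km = 1810000 cm; RF denominator = ground / map = 1810000 / 11.2 ≈ 161607; RF = 1:161607

1:161607


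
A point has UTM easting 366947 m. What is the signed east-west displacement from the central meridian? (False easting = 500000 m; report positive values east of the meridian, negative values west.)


displacement = 366947 - 500000 = -133053 m

-133053 m


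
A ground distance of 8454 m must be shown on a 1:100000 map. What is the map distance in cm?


map_cm = 8454 * 100 / 100000 = 8.454 cm ≈ 8.45 cm

8.45 cm


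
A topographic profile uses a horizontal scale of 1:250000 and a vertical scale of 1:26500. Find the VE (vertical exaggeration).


VE = horizontal_scale / vertical_scale = 250000 / 26500 ≈ 9.4

9.4x


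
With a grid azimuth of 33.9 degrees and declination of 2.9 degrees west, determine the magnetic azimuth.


magnetic azimuth = grid azimuth - declination (east +ve)
mag_az = 33.9 - -2.9 = 36.8 degrees

36.8 degrees


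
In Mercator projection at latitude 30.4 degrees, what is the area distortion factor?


area_distortion = 1/cos^2(30.4) = 1.344

1.344


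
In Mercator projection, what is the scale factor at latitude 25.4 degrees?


SF = 1 / cos(25.4) = 1 / 0.903335 = 1.107

1.107


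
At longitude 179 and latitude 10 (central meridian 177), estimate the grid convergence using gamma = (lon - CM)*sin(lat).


gamma = (179 - 177) * sin(10) = 2 * 0.173648 = 0.347 degrees

0.347 degrees


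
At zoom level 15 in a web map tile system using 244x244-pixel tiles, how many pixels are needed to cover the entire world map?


tiles per axis = 2^15 = 32768
total tiles = 32768^2 = 1073741824
pixels per axis = 32768 * 244 = 7995392
total pixels = 7995392^2 = 63926293233664

63926293233664 pixels


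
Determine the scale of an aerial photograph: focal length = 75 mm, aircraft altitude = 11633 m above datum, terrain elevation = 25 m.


scale = f / (H - h) = 75 mm / 11608 m = 75 / 11608000 = 1:154773

1:154773


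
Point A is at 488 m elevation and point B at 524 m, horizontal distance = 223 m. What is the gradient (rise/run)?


gradient = (524 - 488) / 223 = 36 / 223 = 0.1614

0.1614


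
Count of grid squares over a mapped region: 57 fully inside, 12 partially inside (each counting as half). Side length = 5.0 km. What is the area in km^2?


effective squares = 57 + 12 * 0.5 = 63.0
area = 63.0 * 25.0 = 1575.0 km^2

1575.0 km^2


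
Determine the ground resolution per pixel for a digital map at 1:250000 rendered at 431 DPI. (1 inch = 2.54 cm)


pixel_cm = 2.54 / 431 ≈ 0.005893 cm
ground = pixel_cm * 250000 / 100 = 2.54 * 250000 / (431 * 100) = 635000 / 43100 ≈ 14.73 m

14.73 m


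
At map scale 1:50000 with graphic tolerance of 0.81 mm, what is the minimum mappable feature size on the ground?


ground = 0.81 mm * 50000 / 1000 = 40.5 m

40.5 m


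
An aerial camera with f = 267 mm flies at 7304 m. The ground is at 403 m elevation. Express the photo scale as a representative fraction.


scale = f / (H - h) = 267 mm / 6901 m = 267 / 6901000 = 1:25846

1:25846


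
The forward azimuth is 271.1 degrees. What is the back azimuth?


back azimuth = (271.1 + 180) mod 360 = 91.1 degrees

91.1 degrees


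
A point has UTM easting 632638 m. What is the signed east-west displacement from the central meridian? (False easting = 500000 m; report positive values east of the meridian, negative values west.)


displacement = 632638 - 500000 = 132638 m

132638 m


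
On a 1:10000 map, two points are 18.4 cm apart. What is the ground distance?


ground = 18.4 cm * 10000 / 100 = 1840.0 m = 1.84 km

1.84 km


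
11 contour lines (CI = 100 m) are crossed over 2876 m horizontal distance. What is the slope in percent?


elevation change = 11 * 100 = 1100 m
slope = 1100 / 2876 * 100 = 38.2%

38.2%


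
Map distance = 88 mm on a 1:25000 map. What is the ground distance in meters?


ground = 88 mm * 25000 / 1000 = 2200.0 m

2200.0 m


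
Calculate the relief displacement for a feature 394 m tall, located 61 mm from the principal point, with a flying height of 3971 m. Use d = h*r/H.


d = h * r / H = 394 * 61 / 3971 = 6.05 mm

6.05 mm


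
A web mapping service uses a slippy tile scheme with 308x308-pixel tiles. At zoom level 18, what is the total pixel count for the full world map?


tiles per axis = 2^18 = 262144
total tiles = 262144^2 = 68719476736
pixels per axis = 262144 * 308 = 80740352
total pixels = 80740352^2 = 6519004441083904

6519004441083904 pixels


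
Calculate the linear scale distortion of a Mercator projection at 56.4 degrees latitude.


SF = 1 / cos(56.4) = 1 / 0.553392 = 1.807

1.807


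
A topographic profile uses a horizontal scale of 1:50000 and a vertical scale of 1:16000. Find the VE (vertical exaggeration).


VE = horizontal_scale / vertical_scale = 50000 / 16000 = 3.125 ≈ 3.1

3.1x


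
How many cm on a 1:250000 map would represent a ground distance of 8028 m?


map_cm = 8028 * 100 / 250000 = 3.2112 cm ≈ 3.21 cm

3.21 cm


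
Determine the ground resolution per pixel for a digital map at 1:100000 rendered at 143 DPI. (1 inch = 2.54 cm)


pixel_cm = 2.54 / 143 ≈ 0.017762 cm
ground = pixel_cm * 100000 / 100 = 2.54 * 100000 / (143 * 100) = 254000 / 14300 ≈ 17.76 m

17.76 m


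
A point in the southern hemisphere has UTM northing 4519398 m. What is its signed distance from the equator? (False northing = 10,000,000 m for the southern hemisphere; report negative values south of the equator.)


For southern: actual = 4519398 - 10000000 = -5480602 m

-5480602 m


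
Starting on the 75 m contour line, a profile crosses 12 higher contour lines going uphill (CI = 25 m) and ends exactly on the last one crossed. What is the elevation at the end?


elevation = 75 + 12 * 25 = 375 m

375 m


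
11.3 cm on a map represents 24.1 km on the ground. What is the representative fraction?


ground = 24.1 km = 2410000 cm; RF denominator = ground / map = 2410000 / 11.3 ≈ 213274; RF = 1:213274

1:213274


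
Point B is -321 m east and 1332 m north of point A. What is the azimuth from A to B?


az = atan2(-321, 1332) = -13.5 deg
adjusted to 0-360: 346.5 degrees

346.5 degrees


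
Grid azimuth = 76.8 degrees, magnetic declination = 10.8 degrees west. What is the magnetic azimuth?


magnetic azimuth = grid azimuth - declination (east +ve)
mag_az = 76.8 - -10.8 = 87.6 degrees

87.6 degrees


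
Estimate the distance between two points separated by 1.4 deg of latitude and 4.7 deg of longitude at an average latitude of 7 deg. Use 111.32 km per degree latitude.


dlat_km = 1.4 * 111.32 = 155.848
dlon_km = 4.7 * 111.32 * cos(7) ≈ 519.304
dist = sqrt(155.848^2 + 519.304^2) ≈ 542.2 km

542.2 km


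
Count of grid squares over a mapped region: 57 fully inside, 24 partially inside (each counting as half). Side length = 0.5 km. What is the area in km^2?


effective squares = 57 + 24 * 0.5 = 69.0
area = 69.0 * 0.25 = 17.25 km^2

17.25 km^2


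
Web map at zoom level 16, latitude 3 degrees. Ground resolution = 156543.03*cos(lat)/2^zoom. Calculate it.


res = 156543.03 * cos(3) / 2^16 = 156543.03 * 0.99862953 / 65536 = 2.39 m/pixel

2.39 m/pixel


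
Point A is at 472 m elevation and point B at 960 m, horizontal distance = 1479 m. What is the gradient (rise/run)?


gradient = (960 - 472) / 1479 = 488 / 1479 = 0.33

0.33


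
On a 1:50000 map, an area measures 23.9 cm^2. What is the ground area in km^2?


ground_area = 23.9 * (50000/100)^2 = 5975000.0 m^2 = 5.975 km^2

5.975 km^2


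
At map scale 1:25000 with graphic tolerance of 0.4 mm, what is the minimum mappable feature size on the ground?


ground = 0.4 mm * 25000 / 1000 = 10.0 m

10.0 m


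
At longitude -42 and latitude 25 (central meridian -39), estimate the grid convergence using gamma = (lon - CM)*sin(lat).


gamma = (-42 - -39) * sin(25) = -3 * 0.422618 = -1.268 degrees

-1.268 degrees


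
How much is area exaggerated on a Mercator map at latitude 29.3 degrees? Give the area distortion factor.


area_distortion = 1/cos^2(29.3) = 1.315

1.315


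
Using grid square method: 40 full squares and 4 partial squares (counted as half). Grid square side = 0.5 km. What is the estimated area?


effective squares = 40 + 4 * 0.5 = 42.0
area = 42.0 * 0.25 = 10.5 km^2

10.5 km^2


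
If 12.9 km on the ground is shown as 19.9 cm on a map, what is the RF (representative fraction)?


ground = 12.9 km = 1290000 cm; RF denominator = ground / map = 1290000 / 19.9 ≈ 64824; RF = 1:64824

1:64824


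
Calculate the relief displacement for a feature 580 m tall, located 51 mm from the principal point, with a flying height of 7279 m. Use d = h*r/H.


d = h * r / H = 580 * 51 / 7279 = 4.06 mm

4.06 mm


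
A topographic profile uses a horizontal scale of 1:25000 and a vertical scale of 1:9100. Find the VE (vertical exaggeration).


VE = horizontal_scale / vertical_scale = 25000 / 9100 ≈ 2.7

2.7x


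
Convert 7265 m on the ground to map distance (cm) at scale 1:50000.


map_cm = 7265 * 100 / 50000 = 14.53 cm

14.53 cm


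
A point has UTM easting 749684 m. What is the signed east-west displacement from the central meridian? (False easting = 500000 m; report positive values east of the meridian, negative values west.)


displacement = 749684 - 500000 = 249684 m

249684 m


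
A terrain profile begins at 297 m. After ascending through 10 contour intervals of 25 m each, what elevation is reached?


elevation = 297 + 10 * 25 = 547 m

547 m


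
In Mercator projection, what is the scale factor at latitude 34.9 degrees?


SF = 1 / cos(34.9) = 1 / 0.820152 = 1.219

1.219


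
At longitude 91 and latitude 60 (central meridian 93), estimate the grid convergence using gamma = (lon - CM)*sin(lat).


gamma = (91 - 93) * sin(60) = -2 * 0.866025 = -1.732 degrees

-1.732 degrees


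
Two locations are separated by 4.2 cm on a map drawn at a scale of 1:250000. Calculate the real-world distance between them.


ground = 4.2 cm * 250000 / 100 = 10500.0 m = 10.5 km

10.5 km


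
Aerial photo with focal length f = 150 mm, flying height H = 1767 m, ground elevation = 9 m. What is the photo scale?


scale = f / (H - h) = 150 mm / 1758 m = 150 / 1758000 = 1:11720

1:11720


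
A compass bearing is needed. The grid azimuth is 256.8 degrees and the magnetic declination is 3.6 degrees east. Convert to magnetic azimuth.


magnetic azimuth = grid azimuth - declination (east +ve)
mag_az = 256.8 - 3.6 = 253.2 degrees

253.2 degrees


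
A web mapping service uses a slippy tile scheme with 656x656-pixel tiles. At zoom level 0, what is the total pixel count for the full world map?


tiles per axis = 2^0 = 1
total tiles = 1^2 = 1
pixels per axis = 1 * 656 = 656
total pixels = 656^2 = 430336

430336 pixels


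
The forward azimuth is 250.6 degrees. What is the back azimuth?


back azimuth = (250.6 + 180) mod 360 = 70.6 degrees

70.6 degrees


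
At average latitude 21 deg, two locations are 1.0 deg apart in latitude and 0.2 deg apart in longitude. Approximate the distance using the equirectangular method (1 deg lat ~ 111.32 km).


dlat_km = 1.0 * 111.32 = 111.32
dlon_km = 0.2 * 111.32 * cos(21) ≈ 20.785
dist = sqrt(111.32^2 + 20.785^2) ≈ 113.2 km

113.2 km


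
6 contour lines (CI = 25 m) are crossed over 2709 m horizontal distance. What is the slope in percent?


elevation change = 6 * 25 = 150 m
slope = 150 / 2709 * 100 = 5.5%

5.5%


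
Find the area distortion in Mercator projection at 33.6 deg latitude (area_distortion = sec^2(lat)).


area_distortion = 1/cos^2(33.6) = 1.441

1.441


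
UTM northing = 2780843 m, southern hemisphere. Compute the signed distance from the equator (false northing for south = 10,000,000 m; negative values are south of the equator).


For southern: actual = 2780843 - 10000000 = -7219157 m

-7219157 m


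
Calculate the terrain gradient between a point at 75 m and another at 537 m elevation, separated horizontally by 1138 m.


gradient = (537 - 75) / 1138 = 462 / 1138 = 0.406

0.406


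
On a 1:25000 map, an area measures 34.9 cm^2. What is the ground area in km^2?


ground_area = 34.9 * (25000/100)^2 = 2181250.0 m^2 = 2.18125 km^2 ≈ 2.181 km^2

2.181 km^2


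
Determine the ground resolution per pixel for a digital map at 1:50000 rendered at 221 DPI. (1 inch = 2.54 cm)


pixel_cm = 2.54 / 221 ≈ 0.011493 cm
ground = pixel_cm * 50000 / 100 = 2.54 * 50000 / (221 * 100) = 127000 / 22100 ≈ 5.75 m

5.75 m


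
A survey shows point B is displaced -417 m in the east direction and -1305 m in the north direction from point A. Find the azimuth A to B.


az = atan2(-417, -1305) = -162.3 deg
adjusted to 0-360: 197.7 degrees

197.7 degrees


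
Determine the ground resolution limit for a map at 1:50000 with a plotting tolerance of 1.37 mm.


ground = 1.37 mm * 50000 / 1000 = 68.5 m

68.5 m


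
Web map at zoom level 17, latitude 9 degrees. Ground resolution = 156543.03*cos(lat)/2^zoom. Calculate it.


res = 156543.03 * cos(9) / 2^17 = 156543.03 * 0.98768834 / 131072 = 1.18 m/pixel

1.18 m/pixel


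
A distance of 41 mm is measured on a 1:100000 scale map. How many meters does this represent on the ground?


ground = 41 mm * 100000 / 1000 = 4100.0 m

4100.0 m


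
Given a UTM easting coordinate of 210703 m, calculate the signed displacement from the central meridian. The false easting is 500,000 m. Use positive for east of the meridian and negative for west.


displacement = 210703 - 500000 = -289297 m

-289297 m


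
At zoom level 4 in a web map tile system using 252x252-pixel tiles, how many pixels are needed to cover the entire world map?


tiles per axis = 2^4 = 16
total tiles = 16^2 = 256
pixels per axis = 16 * 252 = 4032
total pixels = 4032^2 = 16257024

16257024 pixels


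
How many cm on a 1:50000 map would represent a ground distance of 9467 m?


map_cm = 9467 * 100 / 50000 = 18.934 cm ≈ 18.93 cm

18.93 cm


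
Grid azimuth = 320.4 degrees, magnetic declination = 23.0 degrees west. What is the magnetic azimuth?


magnetic azimuth = grid azimuth - declination (east +ve)
mag_az = 320.4 - -23.0 = 343.4 degrees

343.4 degrees


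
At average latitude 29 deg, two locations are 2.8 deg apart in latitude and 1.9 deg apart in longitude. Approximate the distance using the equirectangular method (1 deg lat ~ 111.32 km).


dlat_km = 2.8 * 111.32 = 311.696
dlon_km = 1.9 * 111.32 * cos(29) ≈ 184.989
dist = sqrt(311.696^2 + 184.989^2) ≈ 362.5 km

362.5 km


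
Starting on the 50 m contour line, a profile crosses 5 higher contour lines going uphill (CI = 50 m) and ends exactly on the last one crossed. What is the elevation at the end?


elevation = 50 + 5 * 50 = 300 m

300 m


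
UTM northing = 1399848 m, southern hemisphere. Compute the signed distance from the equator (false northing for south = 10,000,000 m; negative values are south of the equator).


For southern: actual = 1399848 - 10000000 = -8600152 m

-8600152 m


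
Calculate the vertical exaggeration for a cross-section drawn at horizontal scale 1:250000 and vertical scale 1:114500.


VE = horizontal_scale / vertical_scale = 250000 / 114500 ≈ 2.2

2.2x


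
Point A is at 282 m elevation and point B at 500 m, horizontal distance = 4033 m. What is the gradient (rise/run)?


gradient = (500 - 282) / 4033 = 218 / 4033 = 0.0541

0.0541


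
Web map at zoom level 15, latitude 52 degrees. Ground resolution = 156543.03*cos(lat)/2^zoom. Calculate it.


res = 156543.03 * cos(52) / 2^15 = 156543.03 * 0.61566148 / 32768 = 2.94 m/pixel

2.94 m/pixel


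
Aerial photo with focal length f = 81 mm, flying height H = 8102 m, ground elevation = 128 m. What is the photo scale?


scale = f / (H - h) = 81 mm / 7974 m = 81 / 7974000 = 1:98444

1:98444


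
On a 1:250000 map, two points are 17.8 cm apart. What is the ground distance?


ground = 17.8 cm * 250000 / 100 = 44500.0 m = 44.5 km

44.5 km


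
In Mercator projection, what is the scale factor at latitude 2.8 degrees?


SF = 1 / cos(2.8) = 1 / 0.998806 = 1.001

1.001
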